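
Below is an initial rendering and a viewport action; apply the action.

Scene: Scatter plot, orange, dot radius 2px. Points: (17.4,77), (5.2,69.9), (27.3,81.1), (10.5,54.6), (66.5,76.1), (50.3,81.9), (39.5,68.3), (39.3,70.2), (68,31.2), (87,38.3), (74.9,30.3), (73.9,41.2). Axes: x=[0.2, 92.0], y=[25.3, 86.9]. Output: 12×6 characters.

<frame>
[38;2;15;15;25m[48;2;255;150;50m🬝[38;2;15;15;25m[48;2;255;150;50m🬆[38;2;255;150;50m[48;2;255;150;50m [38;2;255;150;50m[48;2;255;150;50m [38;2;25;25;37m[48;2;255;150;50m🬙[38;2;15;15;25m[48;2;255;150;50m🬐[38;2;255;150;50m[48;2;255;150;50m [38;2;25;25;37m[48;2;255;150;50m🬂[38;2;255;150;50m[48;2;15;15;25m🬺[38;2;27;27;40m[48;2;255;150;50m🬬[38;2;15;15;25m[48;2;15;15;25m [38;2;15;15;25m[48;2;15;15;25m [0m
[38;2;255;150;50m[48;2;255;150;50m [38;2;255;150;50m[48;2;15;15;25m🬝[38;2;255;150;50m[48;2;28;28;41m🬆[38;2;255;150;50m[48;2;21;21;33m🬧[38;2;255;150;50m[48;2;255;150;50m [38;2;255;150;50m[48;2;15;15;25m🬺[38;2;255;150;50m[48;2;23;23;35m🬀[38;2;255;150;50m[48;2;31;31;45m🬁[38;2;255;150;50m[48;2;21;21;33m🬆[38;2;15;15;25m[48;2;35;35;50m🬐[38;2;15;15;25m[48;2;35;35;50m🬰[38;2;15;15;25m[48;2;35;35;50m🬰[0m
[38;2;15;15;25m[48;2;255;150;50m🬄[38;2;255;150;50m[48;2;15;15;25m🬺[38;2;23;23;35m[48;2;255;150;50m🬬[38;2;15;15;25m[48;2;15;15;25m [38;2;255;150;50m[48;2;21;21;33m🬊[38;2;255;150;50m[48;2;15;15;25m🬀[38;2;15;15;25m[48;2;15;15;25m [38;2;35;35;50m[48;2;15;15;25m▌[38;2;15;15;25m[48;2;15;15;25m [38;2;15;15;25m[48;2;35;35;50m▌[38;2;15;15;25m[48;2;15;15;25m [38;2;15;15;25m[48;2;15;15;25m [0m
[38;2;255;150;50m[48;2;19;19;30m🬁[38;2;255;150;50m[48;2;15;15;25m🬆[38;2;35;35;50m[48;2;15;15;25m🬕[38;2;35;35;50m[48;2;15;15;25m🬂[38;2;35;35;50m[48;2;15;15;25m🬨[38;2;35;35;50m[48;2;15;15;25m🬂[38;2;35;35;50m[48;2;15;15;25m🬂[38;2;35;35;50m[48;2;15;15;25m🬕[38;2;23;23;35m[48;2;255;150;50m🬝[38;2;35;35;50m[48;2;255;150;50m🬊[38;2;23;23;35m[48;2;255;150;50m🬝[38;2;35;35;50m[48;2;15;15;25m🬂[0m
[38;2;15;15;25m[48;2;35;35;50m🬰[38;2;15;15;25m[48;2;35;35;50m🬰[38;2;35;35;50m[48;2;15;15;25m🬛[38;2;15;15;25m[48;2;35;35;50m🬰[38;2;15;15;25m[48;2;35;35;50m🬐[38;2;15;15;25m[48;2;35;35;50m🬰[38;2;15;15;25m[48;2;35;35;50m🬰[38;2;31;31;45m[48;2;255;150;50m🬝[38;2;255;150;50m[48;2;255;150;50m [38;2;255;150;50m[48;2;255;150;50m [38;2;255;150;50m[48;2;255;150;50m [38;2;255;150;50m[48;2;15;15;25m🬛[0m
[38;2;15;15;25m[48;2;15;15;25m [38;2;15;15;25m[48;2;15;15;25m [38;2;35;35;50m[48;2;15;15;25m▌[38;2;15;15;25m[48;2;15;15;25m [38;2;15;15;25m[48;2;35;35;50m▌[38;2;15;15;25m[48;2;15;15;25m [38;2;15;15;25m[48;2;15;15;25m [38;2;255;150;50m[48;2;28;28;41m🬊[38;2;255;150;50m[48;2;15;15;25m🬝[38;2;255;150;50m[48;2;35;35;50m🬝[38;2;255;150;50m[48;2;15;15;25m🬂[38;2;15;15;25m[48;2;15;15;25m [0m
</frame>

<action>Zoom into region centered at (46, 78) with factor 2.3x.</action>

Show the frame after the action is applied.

<frame>
[38;2;15;15;25m[48;2;15;15;25m [38;2;15;15;25m[48;2;15;15;25m [38;2;35;35;50m[48;2;15;15;25m▌[38;2;15;15;25m[48;2;15;15;25m [38;2;15;15;25m[48;2;35;35;50m▌[38;2;15;15;25m[48;2;15;15;25m [38;2;15;15;25m[48;2;15;15;25m [38;2;35;35;50m[48;2;15;15;25m▌[38;2;15;15;25m[48;2;15;15;25m [38;2;15;15;25m[48;2;35;35;50m▌[38;2;15;15;25m[48;2;15;15;25m [38;2;15;15;25m[48;2;15;15;25m [0m
[38;2;21;21;33m[48;2;255;150;50m🬊[38;2;15;15;25m[48;2;35;35;50m🬰[38;2;35;35;50m[48;2;15;15;25m🬛[38;2;15;15;25m[48;2;35;35;50m🬰[38;2;15;15;25m[48;2;35;35;50m🬐[38;2;15;15;25m[48;2;35;35;50m🬰[38;2;21;21;33m[48;2;255;150;50m🬆[38;2;27;27;40m[48;2;255;150;50m🬬[38;2;15;15;25m[48;2;35;35;50m🬰[38;2;15;15;25m[48;2;35;35;50m🬐[38;2;15;15;25m[48;2;35;35;50m🬰[38;2;15;15;25m[48;2;35;35;50m🬰[0m
[38;2;255;150;50m[48;2;15;15;25m🬝[38;2;255;150;50m[48;2;15;15;25m🬀[38;2;35;35;50m[48;2;15;15;25m▌[38;2;15;15;25m[48;2;15;15;25m [38;2;15;15;25m[48;2;35;35;50m▌[38;2;15;15;25m[48;2;255;150;50m🬺[38;2;255;150;50m[48;2;15;15;25m🬬[38;2;255;150;50m[48;2;21;21;33m🬆[38;2;15;15;25m[48;2;15;15;25m [38;2;15;15;25m[48;2;35;35;50m▌[38;2;15;15;25m[48;2;15;15;25m [38;2;15;15;25m[48;2;255;150;50m🬆[0m
[38;2;35;35;50m[48;2;15;15;25m🬂[38;2;35;35;50m[48;2;15;15;25m🬂[38;2;35;35;50m[48;2;15;15;25m🬕[38;2;23;23;35m[48;2;255;150;50m🬝[38;2;35;35;50m[48;2;15;15;25m🬨[38;2;35;35;50m[48;2;15;15;25m🬂[38;2;35;35;50m[48;2;15;15;25m🬂[38;2;35;35;50m[48;2;15;15;25m🬕[38;2;35;35;50m[48;2;15;15;25m🬂[38;2;35;35;50m[48;2;15;15;25m🬨[38;2;255;150;50m[48;2;19;19;30m🬁[38;2;255;150;50m[48;2;15;15;25m🬬[0m
[38;2;15;15;25m[48;2;35;35;50m🬰[38;2;15;15;25m[48;2;35;35;50m🬰[38;2;30;30;43m[48;2;255;150;50m🬕[38;2;255;150;50m[48;2;255;150;50m [38;2;255;150;50m[48;2;35;35;50m🬺[38;2;15;15;25m[48;2;35;35;50m🬰[38;2;15;15;25m[48;2;35;35;50m🬰[38;2;35;35;50m[48;2;15;15;25m🬛[38;2;15;15;25m[48;2;35;35;50m🬰[38;2;15;15;25m[48;2;35;35;50m🬐[38;2;15;15;25m[48;2;35;35;50m🬰[38;2;15;15;25m[48;2;35;35;50m🬰[0m
[38;2;15;15;25m[48;2;15;15;25m [38;2;15;15;25m[48;2;15;15;25m [38;2;35;35;50m[48;2;15;15;25m▌[38;2;255;150;50m[48;2;15;15;25m🬊[38;2;255;150;50m[48;2;27;27;40m🬀[38;2;15;15;25m[48;2;15;15;25m [38;2;15;15;25m[48;2;15;15;25m [38;2;35;35;50m[48;2;15;15;25m▌[38;2;15;15;25m[48;2;15;15;25m [38;2;15;15;25m[48;2;35;35;50m▌[38;2;15;15;25m[48;2;15;15;25m [38;2;15;15;25m[48;2;15;15;25m [0m
</frame>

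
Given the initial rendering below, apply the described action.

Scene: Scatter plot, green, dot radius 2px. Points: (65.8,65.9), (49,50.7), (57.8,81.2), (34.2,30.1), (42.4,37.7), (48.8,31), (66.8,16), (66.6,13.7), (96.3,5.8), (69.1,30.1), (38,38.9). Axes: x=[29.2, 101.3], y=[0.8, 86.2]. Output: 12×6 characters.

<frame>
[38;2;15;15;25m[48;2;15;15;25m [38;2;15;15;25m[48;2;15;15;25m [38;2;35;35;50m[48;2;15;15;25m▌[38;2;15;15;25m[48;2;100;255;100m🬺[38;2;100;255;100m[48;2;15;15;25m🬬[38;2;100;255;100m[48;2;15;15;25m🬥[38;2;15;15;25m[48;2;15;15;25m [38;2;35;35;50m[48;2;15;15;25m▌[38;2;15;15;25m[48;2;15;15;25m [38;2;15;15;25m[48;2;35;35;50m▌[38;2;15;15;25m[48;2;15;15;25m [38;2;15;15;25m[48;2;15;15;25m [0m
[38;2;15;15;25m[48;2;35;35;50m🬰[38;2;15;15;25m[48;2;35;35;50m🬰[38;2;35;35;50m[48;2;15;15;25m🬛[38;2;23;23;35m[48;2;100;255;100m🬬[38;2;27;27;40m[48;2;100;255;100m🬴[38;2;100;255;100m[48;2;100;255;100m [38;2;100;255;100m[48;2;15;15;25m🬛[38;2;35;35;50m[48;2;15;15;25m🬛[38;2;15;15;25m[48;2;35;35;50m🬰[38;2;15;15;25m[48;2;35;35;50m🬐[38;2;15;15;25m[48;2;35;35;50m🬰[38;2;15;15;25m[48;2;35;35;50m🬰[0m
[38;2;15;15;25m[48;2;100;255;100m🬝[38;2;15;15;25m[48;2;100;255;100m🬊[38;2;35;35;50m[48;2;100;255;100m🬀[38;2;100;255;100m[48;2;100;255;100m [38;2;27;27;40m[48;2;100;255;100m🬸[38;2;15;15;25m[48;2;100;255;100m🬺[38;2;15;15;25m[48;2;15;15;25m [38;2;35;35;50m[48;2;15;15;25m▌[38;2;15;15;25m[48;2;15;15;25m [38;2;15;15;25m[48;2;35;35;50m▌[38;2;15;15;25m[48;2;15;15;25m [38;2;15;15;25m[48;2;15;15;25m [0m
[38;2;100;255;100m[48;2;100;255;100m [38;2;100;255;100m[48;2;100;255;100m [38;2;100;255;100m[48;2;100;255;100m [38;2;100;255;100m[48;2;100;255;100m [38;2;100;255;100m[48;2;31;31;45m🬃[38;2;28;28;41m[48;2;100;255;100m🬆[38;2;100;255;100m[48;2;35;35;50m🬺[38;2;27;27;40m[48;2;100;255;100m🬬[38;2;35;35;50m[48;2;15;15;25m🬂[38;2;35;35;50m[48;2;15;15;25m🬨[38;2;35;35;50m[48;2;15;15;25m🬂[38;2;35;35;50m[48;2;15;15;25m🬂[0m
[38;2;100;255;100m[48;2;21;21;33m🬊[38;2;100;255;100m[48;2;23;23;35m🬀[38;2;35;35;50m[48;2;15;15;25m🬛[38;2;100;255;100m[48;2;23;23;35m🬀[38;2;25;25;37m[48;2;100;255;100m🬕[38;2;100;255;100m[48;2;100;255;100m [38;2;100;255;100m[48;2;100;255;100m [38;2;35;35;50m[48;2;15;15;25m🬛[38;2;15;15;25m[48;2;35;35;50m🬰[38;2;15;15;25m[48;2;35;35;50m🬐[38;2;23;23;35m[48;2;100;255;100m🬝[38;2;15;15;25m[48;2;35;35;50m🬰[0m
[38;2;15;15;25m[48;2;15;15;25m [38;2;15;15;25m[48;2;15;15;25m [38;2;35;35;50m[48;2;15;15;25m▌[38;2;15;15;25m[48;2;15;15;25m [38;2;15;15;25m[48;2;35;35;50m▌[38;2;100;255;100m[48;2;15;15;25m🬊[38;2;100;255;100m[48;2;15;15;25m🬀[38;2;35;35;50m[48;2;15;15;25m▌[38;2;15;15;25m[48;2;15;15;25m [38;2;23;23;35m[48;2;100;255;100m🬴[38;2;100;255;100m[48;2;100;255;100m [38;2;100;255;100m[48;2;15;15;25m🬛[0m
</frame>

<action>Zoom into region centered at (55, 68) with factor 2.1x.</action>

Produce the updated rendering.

<frame>
[38;2;15;15;25m[48;2;15;15;25m [38;2;15;15;25m[48;2;15;15;25m [38;2;35;35;50m[48;2;15;15;25m▌[38;2;15;15;25m[48;2;15;15;25m [38;2;15;15;25m[48;2;35;35;50m▌[38;2;15;15;25m[48;2;100;255;100m🬝[38;2;15;15;25m[48;2;100;255;100m🬀[38;2;21;21;33m[48;2;100;255;100m🬊[38;2;15;15;25m[48;2;15;15;25m [38;2;15;15;25m[48;2;35;35;50m▌[38;2;15;15;25m[48;2;15;15;25m [38;2;15;15;25m[48;2;15;15;25m [0m
[38;2;15;15;25m[48;2;35;35;50m🬰[38;2;15;15;25m[48;2;35;35;50m🬰[38;2;35;35;50m[48;2;15;15;25m🬛[38;2;15;15;25m[48;2;35;35;50m🬰[38;2;15;15;25m[48;2;35;35;50m🬐[38;2;15;15;25m[48;2;35;35;50m🬰[38;2;100;255;100m[48;2;21;21;33m🬊[38;2;100;255;100m[48;2;27;27;40m🬀[38;2;15;15;25m[48;2;35;35;50m🬰[38;2;15;15;25m[48;2;35;35;50m🬐[38;2;15;15;25m[48;2;35;35;50m🬰[38;2;15;15;25m[48;2;35;35;50m🬰[0m
[38;2;15;15;25m[48;2;15;15;25m [38;2;15;15;25m[48;2;15;15;25m [38;2;35;35;50m[48;2;15;15;25m▌[38;2;15;15;25m[48;2;15;15;25m [38;2;15;15;25m[48;2;35;35;50m▌[38;2;15;15;25m[48;2;15;15;25m [38;2;15;15;25m[48;2;15;15;25m [38;2;35;35;50m[48;2;15;15;25m▌[38;2;15;15;25m[48;2;100;255;100m🬝[38;2;28;28;41m[48;2;100;255;100m🬊[38;2;15;15;25m[48;2;15;15;25m [38;2;15;15;25m[48;2;15;15;25m [0m
[38;2;35;35;50m[48;2;15;15;25m🬂[38;2;35;35;50m[48;2;15;15;25m🬂[38;2;35;35;50m[48;2;15;15;25m🬕[38;2;35;35;50m[48;2;15;15;25m🬂[38;2;35;35;50m[48;2;15;15;25m🬨[38;2;35;35;50m[48;2;15;15;25m🬂[38;2;35;35;50m[48;2;15;15;25m🬂[38;2;35;35;50m[48;2;15;15;25m🬕[38;2;100;255;100m[48;2;15;15;25m🬊[38;2;100;255;100m[48;2;35;35;50m🬝[38;2;100;255;100m[48;2;19;19;30m🬀[38;2;35;35;50m[48;2;15;15;25m🬂[0m
[38;2;15;15;25m[48;2;35;35;50m🬰[38;2;15;15;25m[48;2;35;35;50m🬰[38;2;35;35;50m[48;2;15;15;25m🬛[38;2;21;21;33m[48;2;100;255;100m🬆[38;2;31;31;45m[48;2;100;255;100m🬬[38;2;15;15;25m[48;2;35;35;50m🬰[38;2;15;15;25m[48;2;35;35;50m🬰[38;2;35;35;50m[48;2;15;15;25m🬛[38;2;15;15;25m[48;2;35;35;50m🬰[38;2;15;15;25m[48;2;35;35;50m🬐[38;2;15;15;25m[48;2;35;35;50m🬰[38;2;15;15;25m[48;2;35;35;50m🬰[0m
[38;2;15;15;25m[48;2;15;15;25m [38;2;15;15;25m[48;2;15;15;25m [38;2;100;255;100m[48;2;27;27;40m🬁[38;2;100;255;100m[48;2;15;15;25m🬬[38;2;100;255;100m[48;2;28;28;41m🬆[38;2;15;15;25m[48;2;15;15;25m [38;2;15;15;25m[48;2;15;15;25m [38;2;35;35;50m[48;2;15;15;25m▌[38;2;15;15;25m[48;2;15;15;25m [38;2;15;15;25m[48;2;35;35;50m▌[38;2;15;15;25m[48;2;15;15;25m [38;2;15;15;25m[48;2;15;15;25m [0m
</frame>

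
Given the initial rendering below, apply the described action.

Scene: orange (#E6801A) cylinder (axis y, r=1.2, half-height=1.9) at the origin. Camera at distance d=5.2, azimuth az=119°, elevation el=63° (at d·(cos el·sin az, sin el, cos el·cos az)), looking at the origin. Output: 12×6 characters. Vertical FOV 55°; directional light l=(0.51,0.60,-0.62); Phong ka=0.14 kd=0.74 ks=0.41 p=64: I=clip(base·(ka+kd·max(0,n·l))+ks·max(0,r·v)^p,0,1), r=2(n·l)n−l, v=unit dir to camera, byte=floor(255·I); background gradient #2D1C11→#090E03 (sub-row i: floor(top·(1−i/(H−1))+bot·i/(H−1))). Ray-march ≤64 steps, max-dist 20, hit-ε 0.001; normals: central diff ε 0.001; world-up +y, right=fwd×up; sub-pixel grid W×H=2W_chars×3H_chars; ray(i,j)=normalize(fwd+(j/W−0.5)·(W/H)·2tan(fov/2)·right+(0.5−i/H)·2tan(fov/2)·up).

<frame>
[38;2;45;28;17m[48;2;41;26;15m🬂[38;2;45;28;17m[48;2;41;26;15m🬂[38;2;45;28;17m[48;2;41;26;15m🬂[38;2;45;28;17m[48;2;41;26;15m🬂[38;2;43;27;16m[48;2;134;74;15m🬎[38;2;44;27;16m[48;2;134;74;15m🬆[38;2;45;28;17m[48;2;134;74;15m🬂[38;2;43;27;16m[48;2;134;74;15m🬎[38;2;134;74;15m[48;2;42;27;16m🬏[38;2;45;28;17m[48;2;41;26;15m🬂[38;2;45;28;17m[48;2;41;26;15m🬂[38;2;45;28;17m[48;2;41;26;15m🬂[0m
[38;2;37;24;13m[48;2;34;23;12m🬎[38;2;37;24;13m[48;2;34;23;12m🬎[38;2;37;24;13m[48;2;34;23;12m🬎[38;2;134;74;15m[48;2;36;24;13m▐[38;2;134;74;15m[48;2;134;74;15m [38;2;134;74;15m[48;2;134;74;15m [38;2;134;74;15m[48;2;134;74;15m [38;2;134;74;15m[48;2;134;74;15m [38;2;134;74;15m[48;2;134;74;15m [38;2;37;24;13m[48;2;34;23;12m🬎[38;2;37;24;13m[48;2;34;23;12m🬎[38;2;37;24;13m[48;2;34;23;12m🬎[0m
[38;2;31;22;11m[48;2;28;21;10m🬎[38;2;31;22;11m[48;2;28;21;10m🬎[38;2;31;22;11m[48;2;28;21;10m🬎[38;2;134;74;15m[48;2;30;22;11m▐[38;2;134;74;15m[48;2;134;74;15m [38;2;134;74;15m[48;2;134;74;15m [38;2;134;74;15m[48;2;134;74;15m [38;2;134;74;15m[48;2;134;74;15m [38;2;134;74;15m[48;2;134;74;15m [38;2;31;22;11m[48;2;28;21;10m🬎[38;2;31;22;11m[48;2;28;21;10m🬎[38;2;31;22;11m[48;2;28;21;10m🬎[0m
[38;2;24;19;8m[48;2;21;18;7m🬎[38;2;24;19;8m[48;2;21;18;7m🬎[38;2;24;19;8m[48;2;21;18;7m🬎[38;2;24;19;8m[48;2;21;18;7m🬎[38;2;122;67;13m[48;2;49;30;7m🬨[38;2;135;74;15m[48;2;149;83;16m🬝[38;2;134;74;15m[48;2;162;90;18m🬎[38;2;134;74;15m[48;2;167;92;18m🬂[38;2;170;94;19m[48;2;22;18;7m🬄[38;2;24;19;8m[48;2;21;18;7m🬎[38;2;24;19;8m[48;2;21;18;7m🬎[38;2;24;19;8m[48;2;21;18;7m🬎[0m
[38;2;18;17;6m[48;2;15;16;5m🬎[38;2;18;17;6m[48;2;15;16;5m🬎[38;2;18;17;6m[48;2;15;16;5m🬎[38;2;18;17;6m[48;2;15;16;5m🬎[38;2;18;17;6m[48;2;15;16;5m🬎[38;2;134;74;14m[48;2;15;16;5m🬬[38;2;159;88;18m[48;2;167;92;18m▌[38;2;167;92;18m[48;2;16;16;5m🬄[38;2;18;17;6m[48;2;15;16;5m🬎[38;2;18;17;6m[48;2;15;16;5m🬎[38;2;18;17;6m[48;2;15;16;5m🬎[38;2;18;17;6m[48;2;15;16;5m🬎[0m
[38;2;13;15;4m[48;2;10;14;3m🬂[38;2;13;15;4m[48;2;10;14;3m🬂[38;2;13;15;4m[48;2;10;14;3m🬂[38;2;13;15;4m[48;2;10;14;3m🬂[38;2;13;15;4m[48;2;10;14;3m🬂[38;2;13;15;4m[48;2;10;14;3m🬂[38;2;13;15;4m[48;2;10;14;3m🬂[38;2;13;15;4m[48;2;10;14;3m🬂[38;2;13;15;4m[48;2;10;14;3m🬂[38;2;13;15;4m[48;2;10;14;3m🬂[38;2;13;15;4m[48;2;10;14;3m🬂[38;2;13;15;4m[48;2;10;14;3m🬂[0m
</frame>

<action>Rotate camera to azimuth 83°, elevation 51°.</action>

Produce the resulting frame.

<frame>
[38;2;45;28;17m[48;2;41;26;15m🬂[38;2;45;28;17m[48;2;41;26;15m🬂[38;2;45;28;17m[48;2;41;26;15m🬂[38;2;45;28;17m[48;2;41;26;15m🬂[38;2;43;27;16m[48;2;134;74;15m🬎[38;2;45;28;17m[48;2;134;74;15m🬂[38;2;45;28;17m[48;2;134;74;15m🬂[38;2;134;74;15m[48;2;44;27;16m🬱[38;2;134;74;15m[48;2;42;27;16m🬏[38;2;45;28;17m[48;2;41;26;15m🬂[38;2;45;28;17m[48;2;41;26;15m🬂[38;2;45;28;17m[48;2;41;26;15m🬂[0m
[38;2;37;24;13m[48;2;34;23;12m🬎[38;2;37;24;13m[48;2;34;23;12m🬎[38;2;37;24;13m[48;2;34;23;12m🬎[38;2;134;74;15m[48;2;36;24;13m▐[38;2;134;74;15m[48;2;134;74;15m [38;2;134;74;15m[48;2;134;74;15m [38;2;134;74;15m[48;2;134;74;15m [38;2;134;74;15m[48;2;134;74;15m [38;2;134;74;15m[48;2;134;74;15m [38;2;37;24;13m[48;2;34;23;12m🬎[38;2;37;24;13m[48;2;34;23;12m🬎[38;2;37;24;13m[48;2;34;23;12m🬎[0m
[38;2;31;22;11m[48;2;28;21;10m🬎[38;2;31;22;11m[48;2;28;21;10m🬎[38;2;31;22;11m[48;2;28;21;10m🬎[38;2;29;21;10m[48;2;32;17;3m🬺[38;2;134;74;15m[48;2;38;20;3m🬂[38;2;134;74;15m[48;2;76;42;8m🬎[38;2;131;72;14m[48;2;105;58;11m🬬[38;2;134;74;15m[48;2;149;83;16m🬕[38;2;156;86;17m[48;2;29;21;10m🬕[38;2;31;22;11m[48;2;28;21;10m🬎[38;2;31;22;11m[48;2;28;21;10m🬎[38;2;31;22;11m[48;2;28;21;10m🬎[0m
[38;2;24;19;8m[48;2;21;18;7m🬎[38;2;24;19;8m[48;2;21;18;7m🬎[38;2;24;19;8m[48;2;21;18;7m🬎[38;2;24;19;8m[48;2;21;18;7m🬎[38;2;32;17;3m[48;2;22;18;7m🬨[38;2;84;46;9m[48;2;59;32;6m▐[38;2;105;58;11m[48;2;123;68;13m▌[38;2;141;78;15m[48;2;157;87;17m▌[38;2;167;93;18m[48;2;22;18;7m🬀[38;2;24;19;8m[48;2;21;18;7m🬎[38;2;24;19;8m[48;2;21;18;7m🬎[38;2;24;19;8m[48;2;21;18;7m🬎[0m
[38;2;18;17;6m[48;2;15;16;5m🬎[38;2;18;17;6m[48;2;15;16;5m🬎[38;2;18;17;6m[48;2;15;16;5m🬎[38;2;18;17;6m[48;2;15;16;5m🬎[38;2;32;17;3m[48;2;16;16;5m🬉[38;2;77;42;8m[48;2;40;22;4m▐[38;2;105;58;11m[48;2;129;71;14m▌[38;2;157;87;17m[48;2;15;16;5m🬝[38;2;18;17;6m[48;2;15;16;5m🬎[38;2;18;17;6m[48;2;15;16;5m🬎[38;2;18;17;6m[48;2;15;16;5m🬎[38;2;18;17;6m[48;2;15;16;5m🬎[0m
[38;2;13;15;4m[48;2;10;14;3m🬂[38;2;13;15;4m[48;2;10;14;3m🬂[38;2;13;15;4m[48;2;10;14;3m🬂[38;2;13;15;4m[48;2;10;14;3m🬂[38;2;13;15;4m[48;2;10;14;3m🬂[38;2;69;38;7m[48;2;10;14;3m🬁[38;2;120;66;13m[48;2;10;14;3m🬂[38;2;13;15;4m[48;2;10;14;3m🬂[38;2;13;15;4m[48;2;10;14;3m🬂[38;2;13;15;4m[48;2;10;14;3m🬂[38;2;13;15;4m[48;2;10;14;3m🬂[38;2;13;15;4m[48;2;10;14;3m🬂[0m
</frame>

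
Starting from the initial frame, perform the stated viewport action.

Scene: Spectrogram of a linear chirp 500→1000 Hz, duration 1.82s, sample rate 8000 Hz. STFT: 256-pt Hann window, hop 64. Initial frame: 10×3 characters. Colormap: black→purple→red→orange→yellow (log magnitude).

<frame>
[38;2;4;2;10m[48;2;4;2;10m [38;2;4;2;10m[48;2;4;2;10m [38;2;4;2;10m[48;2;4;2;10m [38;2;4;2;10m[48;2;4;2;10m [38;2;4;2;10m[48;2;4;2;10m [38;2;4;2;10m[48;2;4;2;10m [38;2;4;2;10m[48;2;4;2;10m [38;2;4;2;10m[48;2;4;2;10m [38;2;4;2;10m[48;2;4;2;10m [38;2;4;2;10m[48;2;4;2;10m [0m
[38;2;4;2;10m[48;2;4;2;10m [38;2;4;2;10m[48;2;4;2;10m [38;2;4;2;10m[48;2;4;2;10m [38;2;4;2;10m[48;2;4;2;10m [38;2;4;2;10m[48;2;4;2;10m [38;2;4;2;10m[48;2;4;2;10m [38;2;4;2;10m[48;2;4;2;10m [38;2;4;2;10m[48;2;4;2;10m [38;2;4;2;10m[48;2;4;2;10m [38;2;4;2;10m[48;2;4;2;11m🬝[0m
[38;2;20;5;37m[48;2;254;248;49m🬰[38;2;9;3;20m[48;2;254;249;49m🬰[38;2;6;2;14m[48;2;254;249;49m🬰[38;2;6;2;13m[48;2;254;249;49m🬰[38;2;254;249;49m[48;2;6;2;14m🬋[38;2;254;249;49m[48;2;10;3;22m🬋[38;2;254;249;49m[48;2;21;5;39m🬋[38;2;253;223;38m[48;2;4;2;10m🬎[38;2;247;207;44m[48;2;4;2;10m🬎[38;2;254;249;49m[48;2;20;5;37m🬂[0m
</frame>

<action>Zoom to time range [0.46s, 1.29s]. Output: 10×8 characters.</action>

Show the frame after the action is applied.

<frame>
[38;2;4;2;10m[48;2;4;2;10m [38;2;4;2;10m[48;2;4;2;10m [38;2;4;2;10m[48;2;4;2;10m [38;2;4;2;10m[48;2;4;2;10m [38;2;4;2;10m[48;2;4;2;10m [38;2;4;2;10m[48;2;4;2;10m [38;2;4;2;10m[48;2;4;2;10m [38;2;4;2;10m[48;2;4;2;10m [38;2;4;2;10m[48;2;4;2;10m [38;2;4;2;10m[48;2;4;2;10m [0m
[38;2;4;2;10m[48;2;4;2;10m [38;2;4;2;10m[48;2;4;2;10m [38;2;4;2;10m[48;2;4;2;10m [38;2;4;2;10m[48;2;4;2;10m [38;2;4;2;10m[48;2;4;2;10m [38;2;4;2;10m[48;2;4;2;10m [38;2;4;2;10m[48;2;4;2;10m [38;2;4;2;10m[48;2;4;2;10m [38;2;4;2;10m[48;2;4;2;10m [38;2;4;2;10m[48;2;4;2;10m [0m
[38;2;4;2;10m[48;2;4;2;10m [38;2;4;2;10m[48;2;4;2;10m [38;2;4;2;10m[48;2;4;2;10m [38;2;4;2;10m[48;2;4;2;10m [38;2;4;2;10m[48;2;4;2;10m [38;2;4;2;10m[48;2;4;2;10m [38;2;4;2;10m[48;2;4;2;10m [38;2;4;2;10m[48;2;4;2;10m [38;2;4;2;10m[48;2;4;2;10m [38;2;4;2;10m[48;2;4;2;10m [0m
[38;2;4;2;10m[48;2;4;2;10m [38;2;4;2;10m[48;2;4;2;10m [38;2;4;2;10m[48;2;4;2;10m [38;2;4;2;10m[48;2;4;2;10m [38;2;4;2;10m[48;2;4;2;10m [38;2;4;2;10m[48;2;4;2;10m [38;2;4;2;10m[48;2;4;2;10m [38;2;4;2;10m[48;2;4;2;10m [38;2;4;2;10m[48;2;4;2;10m [38;2;4;2;10m[48;2;4;2;10m [0m
[38;2;4;2;10m[48;2;4;2;10m [38;2;4;2;10m[48;2;4;2;10m [38;2;4;2;10m[48;2;4;2;10m [38;2;4;2;10m[48;2;4;2;10m [38;2;4;2;10m[48;2;4;2;10m [38;2;4;2;10m[48;2;4;2;10m [38;2;4;2;10m[48;2;4;2;10m [38;2;4;2;10m[48;2;4;2;10m [38;2;4;2;10m[48;2;4;2;10m [38;2;4;2;10m[48;2;4;2;10m [0m
[38;2;4;2;10m[48;2;4;2;11m🬝[38;2;4;2;10m[48;2;4;2;11m🬝[38;2;4;2;10m[48;2;4;2;11m🬬[38;2;4;2;10m[48;2;5;2;11m🬎[38;2;4;2;10m[48;2;5;2;12m🬝[38;2;4;2;10m[48;2;5;2;12m🬎[38;2;4;2;10m[48;2;5;2;13m🬎[38;2;4;2;10m[48;2;6;2;14m🬎[38;2;4;2;10m[48;2;8;3;18m🬝[38;2;4;2;10m[48;2;8;2;17m🬎[0m
[38;2;7;2;15m[48;2;239;175;45m🬂[38;2;7;2;15m[48;2;253;231;42m🬂[38;2;8;2;18m[48;2;253;232;42m🬂[38;2;13;4;26m[48;2;241;179;43m🬂[38;2;33;7;59m[48;2;254;247;49m🬰[38;2;254;249;49m[48;2;29;7;53m🬋[38;2;254;246;48m[48;2;35;8;62m🬋[38;2;249;207;40m[48;2;67;17;44m🬍[38;2;253;228;40m[48;2;9;3;19m🬎[38;2;253;235;44m[48;2;8;2;17m🬎[0m
[38;2;9;3;19m[48;2;4;2;10m🬂[38;2;6;2;14m[48;2;4;2;10m🬂[38;2;7;2;15m[48;2;4;2;10m🬀[38;2;6;2;13m[48;2;4;2;10m🬂[38;2;5;2;12m[48;2;4;2;10m🬁[38;2;5;2;12m[48;2;4;2;10m🬀[38;2;4;2;11m[48;2;4;2;10m🬂[38;2;4;2;11m[48;2;4;2;10m🬂[38;2;4;2;11m[48;2;4;2;10m🬀[38;2;4;2;11m[48;2;4;2;10m🬀[0m
</frame>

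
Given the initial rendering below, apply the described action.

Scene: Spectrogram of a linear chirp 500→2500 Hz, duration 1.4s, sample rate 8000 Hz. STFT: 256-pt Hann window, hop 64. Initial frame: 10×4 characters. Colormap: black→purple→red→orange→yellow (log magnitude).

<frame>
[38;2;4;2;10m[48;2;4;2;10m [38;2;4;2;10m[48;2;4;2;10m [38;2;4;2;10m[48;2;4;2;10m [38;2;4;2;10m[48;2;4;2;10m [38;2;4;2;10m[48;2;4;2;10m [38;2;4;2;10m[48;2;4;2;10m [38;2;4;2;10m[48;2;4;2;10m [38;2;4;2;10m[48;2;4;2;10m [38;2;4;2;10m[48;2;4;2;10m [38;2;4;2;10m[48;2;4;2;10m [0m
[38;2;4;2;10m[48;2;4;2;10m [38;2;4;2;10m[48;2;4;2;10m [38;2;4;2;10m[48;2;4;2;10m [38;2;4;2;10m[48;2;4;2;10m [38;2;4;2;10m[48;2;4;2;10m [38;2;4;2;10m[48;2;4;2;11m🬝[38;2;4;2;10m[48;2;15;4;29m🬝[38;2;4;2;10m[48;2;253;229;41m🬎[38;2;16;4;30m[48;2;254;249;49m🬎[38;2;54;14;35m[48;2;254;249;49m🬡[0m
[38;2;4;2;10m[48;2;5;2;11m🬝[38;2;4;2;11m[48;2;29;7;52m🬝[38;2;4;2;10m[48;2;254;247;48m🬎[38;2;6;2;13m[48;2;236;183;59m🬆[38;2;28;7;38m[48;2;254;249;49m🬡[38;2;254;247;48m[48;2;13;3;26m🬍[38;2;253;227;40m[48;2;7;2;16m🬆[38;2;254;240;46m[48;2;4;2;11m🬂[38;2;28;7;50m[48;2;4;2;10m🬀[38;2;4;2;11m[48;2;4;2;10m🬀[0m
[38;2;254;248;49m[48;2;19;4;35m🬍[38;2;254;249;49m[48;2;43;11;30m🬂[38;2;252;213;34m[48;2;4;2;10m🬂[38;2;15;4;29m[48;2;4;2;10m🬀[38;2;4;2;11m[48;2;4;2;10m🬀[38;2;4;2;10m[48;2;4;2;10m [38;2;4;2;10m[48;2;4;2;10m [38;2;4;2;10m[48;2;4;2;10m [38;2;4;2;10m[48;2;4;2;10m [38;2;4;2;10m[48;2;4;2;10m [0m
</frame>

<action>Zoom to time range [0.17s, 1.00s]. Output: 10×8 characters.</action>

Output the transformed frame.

<frame>
[38;2;4;2;10m[48;2;4;2;10m [38;2;4;2;10m[48;2;4;2;10m [38;2;4;2;10m[48;2;4;2;10m [38;2;4;2;10m[48;2;4;2;10m [38;2;4;2;10m[48;2;4;2;10m [38;2;4;2;10m[48;2;4;2;10m [38;2;4;2;10m[48;2;4;2;10m [38;2;4;2;10m[48;2;4;2;10m [38;2;4;2;10m[48;2;4;2;10m [38;2;4;2;10m[48;2;4;2;10m [0m
[38;2;4;2;10m[48;2;4;2;10m [38;2;4;2;10m[48;2;4;2;10m [38;2;4;2;10m[48;2;4;2;10m [38;2;4;2;10m[48;2;4;2;10m [38;2;4;2;10m[48;2;4;2;10m [38;2;4;2;10m[48;2;4;2;10m [38;2;4;2;10m[48;2;4;2;10m [38;2;4;2;10m[48;2;4;2;10m [38;2;4;2;10m[48;2;4;2;10m [38;2;4;2;10m[48;2;4;2;10m [0m
[38;2;4;2;10m[48;2;4;2;10m [38;2;4;2;10m[48;2;4;2;10m [38;2;4;2;10m[48;2;4;2;10m [38;2;4;2;10m[48;2;4;2;10m [38;2;4;2;10m[48;2;4;2;10m [38;2;4;2;10m[48;2;4;2;10m [38;2;4;2;10m[48;2;4;2;10m [38;2;4;2;10m[48;2;4;2;10m [38;2;4;2;10m[48;2;4;2;10m [38;2;4;2;10m[48;2;4;2;10m [0m
[38;2;4;2;10m[48;2;4;2;10m [38;2;4;2;10m[48;2;4;2;10m [38;2;4;2;10m[48;2;4;2;10m [38;2;4;2;10m[48;2;4;2;10m [38;2;4;2;10m[48;2;4;2;10m [38;2;4;2;10m[48;2;4;2;10m [38;2;4;2;10m[48;2;4;2;10m [38;2;4;2;10m[48;2;4;2;10m [38;2;4;2;10m[48;2;6;2;13m🬝[38;2;5;2;12m[48;2;23;6;42m🬝[0m
[38;2;4;2;10m[48;2;4;2;10m [38;2;4;2;10m[48;2;4;2;10m [38;2;4;2;10m[48;2;4;2;10m [38;2;4;2;10m[48;2;5;2;11m🬝[38;2;4;2;10m[48;2;7;2;15m🬝[38;2;6;2;14m[48;2;110;27;86m🬝[38;2;7;2;16m[48;2;254;243;47m🬎[38;2;17;4;32m[48;2;253;230;41m🬆[38;2;79;19;66m[48;2;254;246;48m🬡[38;2;253;234;43m[48;2;11;3;22m🬎[0m
[38;2;4;2;11m[48;2;14;4;27m🬝[38;2;12;3;24m[48;2;252;199;29m🬝[38;2;12;3;24m[48;2;254;249;49m🬎[38;2;10;3;21m[48;2;249;217;44m🬂[38;2;253;231;42m[48;2;89;23;66m🬍[38;2;254;245;47m[48;2;43;11;39m🬆[38;2;253;225;39m[48;2;7;2;16m🬂[38;2;45;10;78m[48;2;6;2;14m🬀[38;2;7;2;15m[48;2;4;2;10m🬀[38;2;4;2;11m[48;2;4;2;10m🬀[0m
[38;2;249;218;43m[48;2;18;4;34m🬎[38;2;254;249;49m[48;2;57;15;37m🬂[38;2;254;238;45m[48;2;27;7;27m🬀[38;2;15;4;29m[48;2;4;2;11m🬀[38;2;5;2;11m[48;2;4;2;10m🬂[38;2;4;2;11m[48;2;4;2;10m🬀[38;2;4;2;10m[48;2;4;2;10m [38;2;4;2;10m[48;2;4;2;10m [38;2;4;2;10m[48;2;4;2;10m [38;2;4;2;10m[48;2;4;2;10m [0m
[38;2;5;2;11m[48;2;4;2;10m🬀[38;2;4;2;10m[48;2;4;2;10m [38;2;4;2;10m[48;2;4;2;10m [38;2;4;2;10m[48;2;4;2;10m [38;2;4;2;10m[48;2;4;2;10m [38;2;4;2;10m[48;2;4;2;10m [38;2;4;2;10m[48;2;4;2;10m [38;2;4;2;10m[48;2;4;2;10m [38;2;4;2;10m[48;2;4;2;10m [38;2;4;2;10m[48;2;4;2;10m [0m
</frame>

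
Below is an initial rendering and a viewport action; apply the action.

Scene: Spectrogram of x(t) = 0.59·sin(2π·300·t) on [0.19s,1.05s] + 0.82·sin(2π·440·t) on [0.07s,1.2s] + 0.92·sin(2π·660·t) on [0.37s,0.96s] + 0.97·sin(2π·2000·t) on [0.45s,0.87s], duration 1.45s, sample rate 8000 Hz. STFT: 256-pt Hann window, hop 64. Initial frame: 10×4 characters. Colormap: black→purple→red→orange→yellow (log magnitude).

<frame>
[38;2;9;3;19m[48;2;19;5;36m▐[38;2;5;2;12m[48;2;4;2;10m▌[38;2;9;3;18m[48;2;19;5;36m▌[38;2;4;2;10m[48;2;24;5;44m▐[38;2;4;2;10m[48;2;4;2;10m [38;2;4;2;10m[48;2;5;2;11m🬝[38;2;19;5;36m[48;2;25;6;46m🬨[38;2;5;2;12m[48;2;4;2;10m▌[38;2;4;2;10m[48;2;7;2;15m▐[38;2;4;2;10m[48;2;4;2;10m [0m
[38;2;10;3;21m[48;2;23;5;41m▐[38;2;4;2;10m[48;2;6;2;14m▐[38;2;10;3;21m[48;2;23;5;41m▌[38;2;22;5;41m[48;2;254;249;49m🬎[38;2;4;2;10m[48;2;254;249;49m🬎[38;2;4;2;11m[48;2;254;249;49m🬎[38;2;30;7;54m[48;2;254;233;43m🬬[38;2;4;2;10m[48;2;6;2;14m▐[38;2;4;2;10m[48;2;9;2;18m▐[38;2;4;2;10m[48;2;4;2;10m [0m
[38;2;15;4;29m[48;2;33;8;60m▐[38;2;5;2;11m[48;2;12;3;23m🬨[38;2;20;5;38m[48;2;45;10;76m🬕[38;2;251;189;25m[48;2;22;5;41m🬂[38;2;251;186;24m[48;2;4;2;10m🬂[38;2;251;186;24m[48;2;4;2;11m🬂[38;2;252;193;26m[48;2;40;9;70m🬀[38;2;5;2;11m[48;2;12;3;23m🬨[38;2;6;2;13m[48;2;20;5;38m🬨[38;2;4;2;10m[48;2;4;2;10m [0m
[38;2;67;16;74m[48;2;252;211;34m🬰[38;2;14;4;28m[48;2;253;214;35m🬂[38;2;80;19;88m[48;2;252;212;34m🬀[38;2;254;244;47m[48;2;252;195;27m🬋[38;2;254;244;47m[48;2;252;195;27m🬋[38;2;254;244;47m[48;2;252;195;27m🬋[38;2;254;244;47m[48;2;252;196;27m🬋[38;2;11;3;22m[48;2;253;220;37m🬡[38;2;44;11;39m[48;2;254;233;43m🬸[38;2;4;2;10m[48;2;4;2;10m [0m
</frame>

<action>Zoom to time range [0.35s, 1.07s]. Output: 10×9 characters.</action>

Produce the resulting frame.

<frame>
[38;2;4;2;10m[48;2;17;4;32m▐[38;2;7;2;15m[48;2;20;5;37m▐[38;2;4;2;10m[48;2;4;2;10m [38;2;4;2;10m[48;2;4;2;10m [38;2;4;2;10m[48;2;4;2;10m [38;2;4;2;10m[48;2;4;2;10m [38;2;4;2;10m[48;2;4;2;10m [38;2;14;4;26m[48;2;22;5;41m▐[38;2;4;2;10m[48;2;18;4;33m▌[38;2;4;2;10m[48;2;5;2;12m▌[0m
[38;2;4;2;10m[48;2;17;4;33m▐[38;2;7;2;15m[48;2;22;5;40m▐[38;2;4;2;10m[48;2;4;2;10m [38;2;4;2;10m[48;2;4;2;10m [38;2;4;2;10m[48;2;4;2;10m [38;2;4;2;10m[48;2;4;2;10m [38;2;4;2;10m[48;2;4;2;10m [38;2;15;4;29m[48;2;24;6;45m▐[38;2;4;2;10m[48;2;18;4;33m▌[38;2;4;2;10m[48;2;5;2;12m▌[0m
[38;2;4;2;10m[48;2;18;5;35m▐[38;2;9;2;18m[48;2;27;6;50m▐[38;2;4;2;10m[48;2;4;2;10m [38;2;4;2;10m[48;2;4;2;10m [38;2;4;2;10m[48;2;4;2;10m [38;2;4;2;10m[48;2;4;2;10m [38;2;4;2;10m[48;2;4;2;10m [38;2;19;4;35m[48;2;30;7;55m▐[38;2;4;2;10m[48;2;19;5;36m▌[38;2;4;2;10m[48;2;5;2;12m▌[0m
[38;2;4;2;10m[48;2;20;5;38m▐[38;2;14;4;27m[48;2;49;11;76m▐[38;2;4;2;10m[48;2;4;2;10m [38;2;4;2;10m[48;2;4;2;10m [38;2;4;2;10m[48;2;4;2;10m [38;2;4;2;10m[48;2;4;2;10m [38;2;4;2;10m[48;2;4;2;10m [38;2;34;7;61m[48;2;66;15;86m🬨[38;2;4;2;10m[48;2;21;5;39m▌[38;2;4;2;10m[48;2;5;2;13m▌[0m
[38;2;4;2;10m[48;2;23;5;43m▐[38;2;107;27;65m[48;2;253;235;43m🬰[38;2;5;2;12m[48;2;254;249;49m🬰[38;2;5;2;12m[48;2;254;249;49m🬰[38;2;5;2;12m[48;2;254;249;49m🬰[38;2;5;2;12m[48;2;254;249;49m🬰[38;2;5;2;12m[48;2;254;249;49m🬰[38;2;162;41;82m[48;2;254;249;49m🬸[38;2;4;2;10m[48;2;24;6;44m▌[38;2;4;2;10m[48;2;6;2;14m▌[0m
[38;2;4;2;10m[48;2;30;7;53m▐[38;2;49;11;76m[48;2;14;4;27m▌[38;2;4;2;10m[48;2;4;2;10m [38;2;4;2;10m[48;2;4;2;10m [38;2;4;2;10m[48;2;4;2;10m [38;2;4;2;10m[48;2;4;2;10m [38;2;4;2;10m[48;2;4;2;10m [38;2;66;15;86m[48;2;34;7;61m🬄[38;2;4;2;10m[48;2;31;7;55m▌[38;2;4;2;10m[48;2;8;2;17m▌[0m
[38;2;4;2;10m[48;2;51;12;77m▐[38;2;27;6;50m[48;2;9;2;18m▌[38;2;4;2;10m[48;2;4;2;11m🬎[38;2;4;2;10m[48;2;4;2;11m🬎[38;2;4;2;10m[48;2;4;2;11m🬎[38;2;4;2;10m[48;2;4;2;11m🬎[38;2;4;2;10m[48;2;4;2;11m🬎[38;2;30;7;55m[48;2;19;4;36m▌[38;2;4;2;10m[48;2;54;12;79m▌[38;2;4;2;10m[48;2;12;3;24m▌[0m
[38;2;105;27;57m[48;2;252;212;34m🬂[38;2;25;6;45m[48;2;252;212;34m🬂[38;2;18;5;34m[48;2;252;212;34m🬂[38;2;18;5;34m[48;2;252;212;34m🬂[38;2;18;4;33m[48;2;252;212;34m🬂[38;2;18;5;34m[48;2;252;212;34m🬂[38;2;18;5;34m[48;2;252;212;34m🬂[38;2;28;6;50m[48;2;252;212;34m🬂[38;2;104;27;57m[48;2;252;213;34m🬂[38;2;15;4;28m[48;2;251;182;22m🬎[0m
[38;2;252;208;32m[48;2;21;5;39m🬎[38;2;252;208;32m[48;2;15;4;29m🬎[38;2;252;207;32m[48;2;7;2;15m🬎[38;2;252;207;32m[48;2;7;2;15m🬎[38;2;252;208;32m[48;2;7;2;15m🬎[38;2;252;207;32m[48;2;7;2;15m🬎[38;2;252;208;32m[48;2;7;2;15m🬎[38;2;252;208;32m[48;2;18;4;34m🬎[38;2;252;209;33m[48;2;23;5;41m🬎[38;2;252;207;32m[48;2;46;11;51m🬎[0m
</frame>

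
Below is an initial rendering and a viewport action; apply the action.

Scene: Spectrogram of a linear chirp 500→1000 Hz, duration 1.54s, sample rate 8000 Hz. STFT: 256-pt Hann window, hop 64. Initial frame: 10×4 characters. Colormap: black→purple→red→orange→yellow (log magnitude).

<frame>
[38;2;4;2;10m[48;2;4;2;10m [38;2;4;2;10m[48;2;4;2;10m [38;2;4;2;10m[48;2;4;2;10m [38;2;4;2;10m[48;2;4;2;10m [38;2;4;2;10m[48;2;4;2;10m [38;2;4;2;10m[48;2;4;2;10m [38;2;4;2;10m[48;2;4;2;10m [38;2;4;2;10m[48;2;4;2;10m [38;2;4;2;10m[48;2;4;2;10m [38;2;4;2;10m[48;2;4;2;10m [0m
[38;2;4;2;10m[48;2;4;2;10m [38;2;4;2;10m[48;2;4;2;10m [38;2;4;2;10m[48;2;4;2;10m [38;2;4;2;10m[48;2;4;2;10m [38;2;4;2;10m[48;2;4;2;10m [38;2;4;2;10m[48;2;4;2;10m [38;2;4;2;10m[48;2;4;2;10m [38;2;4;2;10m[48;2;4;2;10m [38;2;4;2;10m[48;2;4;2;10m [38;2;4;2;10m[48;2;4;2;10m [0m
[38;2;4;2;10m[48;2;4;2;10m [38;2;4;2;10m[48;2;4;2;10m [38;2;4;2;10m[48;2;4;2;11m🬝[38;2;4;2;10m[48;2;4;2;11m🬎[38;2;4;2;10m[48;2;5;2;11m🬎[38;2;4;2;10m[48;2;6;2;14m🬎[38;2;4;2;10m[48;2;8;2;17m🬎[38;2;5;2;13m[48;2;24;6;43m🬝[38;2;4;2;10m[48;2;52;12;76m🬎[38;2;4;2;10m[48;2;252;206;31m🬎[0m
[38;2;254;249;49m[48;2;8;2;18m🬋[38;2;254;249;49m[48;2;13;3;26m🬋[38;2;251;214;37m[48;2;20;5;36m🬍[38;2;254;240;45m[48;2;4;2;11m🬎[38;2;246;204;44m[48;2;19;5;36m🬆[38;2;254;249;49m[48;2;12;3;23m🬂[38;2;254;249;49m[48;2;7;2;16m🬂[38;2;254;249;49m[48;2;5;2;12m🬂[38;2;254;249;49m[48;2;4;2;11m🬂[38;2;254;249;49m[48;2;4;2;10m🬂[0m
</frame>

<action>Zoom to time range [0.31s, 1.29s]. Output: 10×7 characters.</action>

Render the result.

<frame>
[38;2;4;2;10m[48;2;4;2;10m [38;2;4;2;10m[48;2;4;2;10m [38;2;4;2;10m[48;2;4;2;10m [38;2;4;2;10m[48;2;4;2;10m [38;2;4;2;10m[48;2;4;2;10m [38;2;4;2;10m[48;2;4;2;10m [38;2;4;2;10m[48;2;4;2;10m [38;2;4;2;10m[48;2;4;2;10m [38;2;4;2;10m[48;2;4;2;10m [38;2;4;2;10m[48;2;4;2;10m [0m
[38;2;4;2;10m[48;2;4;2;10m [38;2;4;2;10m[48;2;4;2;10m [38;2;4;2;10m[48;2;4;2;10m [38;2;4;2;10m[48;2;4;2;10m [38;2;4;2;10m[48;2;4;2;10m [38;2;4;2;10m[48;2;4;2;10m [38;2;4;2;10m[48;2;4;2;10m [38;2;4;2;10m[48;2;4;2;10m [38;2;4;2;10m[48;2;4;2;10m [38;2;4;2;10m[48;2;4;2;10m [0m
[38;2;4;2;10m[48;2;4;2;10m [38;2;4;2;10m[48;2;4;2;10m [38;2;4;2;10m[48;2;4;2;10m [38;2;4;2;10m[48;2;4;2;10m [38;2;4;2;10m[48;2;4;2;10m [38;2;4;2;10m[48;2;4;2;10m [38;2;4;2;10m[48;2;4;2;10m [38;2;4;2;10m[48;2;4;2;10m [38;2;4;2;10m[48;2;4;2;10m [38;2;4;2;10m[48;2;4;2;10m [0m
[38;2;4;2;10m[48;2;4;2;10m [38;2;4;2;10m[48;2;4;2;10m [38;2;4;2;10m[48;2;4;2;10m [38;2;4;2;10m[48;2;4;2;10m [38;2;4;2;10m[48;2;4;2;10m [38;2;4;2;10m[48;2;4;2;10m [38;2;4;2;10m[48;2;4;2;10m [38;2;4;2;10m[48;2;4;2;10m [38;2;4;2;10m[48;2;4;2;10m [38;2;4;2;10m[48;2;4;2;10m [0m
[38;2;4;2;10m[48;2;4;2;10m [38;2;4;2;10m[48;2;4;2;10m [38;2;4;2;10m[48;2;4;2;10m [38;2;4;2;10m[48;2;4;2;10m [38;2;4;2;10m[48;2;4;2;10m [38;2;4;2;10m[48;2;4;2;10m [38;2;4;2;10m[48;2;4;2;11m🬬[38;2;4;2;10m[48;2;4;2;11m🬎[38;2;4;2;10m[48;2;5;2;11m🬬[38;2;4;2;10m[48;2;5;2;12m🬎[0m
[38;2;6;2;14m[48;2;254;247;48m🬎[38;2;9;3;19m[48;2;254;247;48m🬎[38;2;15;4;29m[48;2;254;247;48m🬎[38;2;45;11;49m[48;2;254;247;48m🬎[38;2;6;2;13m[48;2;251;210;37m🬂[38;2;6;2;14m[48;2;253;238;44m🬂[38;2;61;16;39m[48;2;252;217;36m🬡[38;2;28;6;50m[48;2;254;248;49m🬰[38;2;254;248;49m[48;2;22;5;40m🬋[38;2;254;248;49m[48;2;32;7;56m🬋[0m
[38;2;233;119;33m[48;2;26;7;26m🬀[38;2;39;9;69m[48;2;4;2;10m🬂[38;2;18;5;35m[48;2;4;2;10m🬂[38;2;11;3;22m[48;2;4;2;10m🬂[38;2;8;2;17m[48;2;4;2;10m🬂[38;2;6;2;14m[48;2;4;2;10m🬂[38;2;5;2;12m[48;2;4;2;10m🬂[38;2;5;2;12m[48;2;4;2;10m🬂[38;2;4;2;11m[48;2;4;2;10m🬂[38;2;4;2;11m[48;2;4;2;10m🬂[0m
</frame>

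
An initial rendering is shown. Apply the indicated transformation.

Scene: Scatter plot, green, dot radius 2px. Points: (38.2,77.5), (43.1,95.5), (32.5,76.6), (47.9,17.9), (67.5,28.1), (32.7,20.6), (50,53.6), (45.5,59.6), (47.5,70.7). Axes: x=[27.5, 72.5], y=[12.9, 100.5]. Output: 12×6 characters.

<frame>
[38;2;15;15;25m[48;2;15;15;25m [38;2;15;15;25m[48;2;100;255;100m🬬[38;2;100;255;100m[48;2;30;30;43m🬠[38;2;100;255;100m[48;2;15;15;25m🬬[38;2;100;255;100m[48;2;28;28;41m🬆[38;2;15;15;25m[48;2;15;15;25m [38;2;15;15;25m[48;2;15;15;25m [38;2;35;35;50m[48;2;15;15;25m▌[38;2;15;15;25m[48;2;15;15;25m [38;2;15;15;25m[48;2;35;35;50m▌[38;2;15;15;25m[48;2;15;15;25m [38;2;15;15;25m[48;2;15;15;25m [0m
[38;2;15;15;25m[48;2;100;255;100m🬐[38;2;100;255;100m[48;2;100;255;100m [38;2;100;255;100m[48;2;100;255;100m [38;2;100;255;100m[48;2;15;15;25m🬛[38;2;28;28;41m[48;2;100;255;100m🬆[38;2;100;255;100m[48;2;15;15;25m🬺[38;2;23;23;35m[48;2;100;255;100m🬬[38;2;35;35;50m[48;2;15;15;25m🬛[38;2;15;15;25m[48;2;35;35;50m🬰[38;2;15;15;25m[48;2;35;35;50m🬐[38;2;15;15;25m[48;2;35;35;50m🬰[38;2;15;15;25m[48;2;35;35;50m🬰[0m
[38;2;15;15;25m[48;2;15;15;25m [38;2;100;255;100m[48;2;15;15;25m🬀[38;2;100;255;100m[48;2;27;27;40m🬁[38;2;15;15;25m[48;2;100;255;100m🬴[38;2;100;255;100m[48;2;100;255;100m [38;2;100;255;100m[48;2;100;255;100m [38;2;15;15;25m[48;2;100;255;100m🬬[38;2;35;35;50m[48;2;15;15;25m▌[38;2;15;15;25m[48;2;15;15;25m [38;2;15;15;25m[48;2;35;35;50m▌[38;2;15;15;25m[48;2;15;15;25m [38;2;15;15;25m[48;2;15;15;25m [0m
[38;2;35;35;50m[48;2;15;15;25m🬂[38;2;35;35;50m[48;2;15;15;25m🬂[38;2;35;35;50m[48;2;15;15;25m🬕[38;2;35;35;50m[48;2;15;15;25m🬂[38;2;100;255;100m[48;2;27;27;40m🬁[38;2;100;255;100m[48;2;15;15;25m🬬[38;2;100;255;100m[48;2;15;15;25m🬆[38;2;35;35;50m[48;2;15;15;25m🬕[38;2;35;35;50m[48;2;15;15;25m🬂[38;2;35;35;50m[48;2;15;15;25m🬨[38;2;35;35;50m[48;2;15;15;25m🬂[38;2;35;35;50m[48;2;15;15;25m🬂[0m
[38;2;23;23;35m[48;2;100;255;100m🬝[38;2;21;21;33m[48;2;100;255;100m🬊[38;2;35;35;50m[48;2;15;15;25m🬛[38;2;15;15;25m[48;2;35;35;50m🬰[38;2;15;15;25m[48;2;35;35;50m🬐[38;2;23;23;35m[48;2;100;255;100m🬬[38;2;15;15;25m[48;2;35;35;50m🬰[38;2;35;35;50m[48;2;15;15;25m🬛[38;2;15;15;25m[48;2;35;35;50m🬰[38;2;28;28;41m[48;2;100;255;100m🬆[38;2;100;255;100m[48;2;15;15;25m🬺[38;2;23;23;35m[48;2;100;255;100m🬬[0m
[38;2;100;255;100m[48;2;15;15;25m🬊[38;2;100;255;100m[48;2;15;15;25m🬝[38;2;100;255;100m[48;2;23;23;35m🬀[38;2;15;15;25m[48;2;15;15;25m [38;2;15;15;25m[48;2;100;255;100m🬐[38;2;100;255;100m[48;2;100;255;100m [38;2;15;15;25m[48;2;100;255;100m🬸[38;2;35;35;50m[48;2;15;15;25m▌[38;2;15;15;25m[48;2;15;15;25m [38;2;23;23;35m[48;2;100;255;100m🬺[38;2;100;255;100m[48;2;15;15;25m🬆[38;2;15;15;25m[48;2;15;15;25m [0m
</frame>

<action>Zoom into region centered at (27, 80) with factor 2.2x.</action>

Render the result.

<frame>
[38;2;15;15;25m[48;2;15;15;25m [38;2;15;15;25m[48;2;15;15;25m [38;2;35;35;50m[48;2;15;15;25m▌[38;2;15;15;25m[48;2;15;15;25m [38;2;15;15;25m[48;2;35;35;50m▌[38;2;15;15;25m[48;2;15;15;25m [38;2;15;15;25m[48;2;15;15;25m [38;2;35;35;50m[48;2;15;15;25m▌[38;2;15;15;25m[48;2;15;15;25m [38;2;15;15;25m[48;2;35;35;50m▌[38;2;15;15;25m[48;2;15;15;25m [38;2;15;15;25m[48;2;15;15;25m [0m
[38;2;15;15;25m[48;2;35;35;50m🬰[38;2;15;15;25m[48;2;35;35;50m🬰[38;2;35;35;50m[48;2;15;15;25m🬛[38;2;15;15;25m[48;2;35;35;50m🬰[38;2;15;15;25m[48;2;35;35;50m🬐[38;2;15;15;25m[48;2;35;35;50m🬰[38;2;15;15;25m[48;2;35;35;50m🬰[38;2;35;35;50m[48;2;15;15;25m🬛[38;2;15;15;25m[48;2;35;35;50m🬰[38;2;15;15;25m[48;2;35;35;50m🬐[38;2;15;15;25m[48;2;35;35;50m🬰[38;2;15;15;25m[48;2;35;35;50m🬰[0m
[38;2;15;15;25m[48;2;15;15;25m [38;2;15;15;25m[48;2;15;15;25m [38;2;35;35;50m[48;2;15;15;25m▌[38;2;15;15;25m[48;2;15;15;25m [38;2;15;15;25m[48;2;35;35;50m▌[38;2;15;15;25m[48;2;15;15;25m [38;2;15;15;25m[48;2;15;15;25m [38;2;35;35;50m[48;2;15;15;25m▌[38;2;15;15;25m[48;2;100;255;100m🬆[38;2;27;27;40m[48;2;100;255;100m🬬[38;2;15;15;25m[48;2;15;15;25m [38;2;15;15;25m[48;2;15;15;25m [0m
[38;2;35;35;50m[48;2;15;15;25m🬂[38;2;35;35;50m[48;2;15;15;25m🬂[38;2;35;35;50m[48;2;15;15;25m🬕[38;2;35;35;50m[48;2;15;15;25m🬂[38;2;35;35;50m[48;2;15;15;25m🬨[38;2;35;35;50m[48;2;15;15;25m🬂[38;2;35;35;50m[48;2;15;15;25m🬂[38;2;100;255;100m[48;2;27;27;40m🬁[38;2;100;255;100m[48;2;15;15;25m🬬[38;2;100;255;100m[48;2;28;28;41m🬆[38;2;35;35;50m[48;2;15;15;25m🬂[38;2;35;35;50m[48;2;15;15;25m🬂[0m
[38;2;15;15;25m[48;2;35;35;50m🬰[38;2;15;15;25m[48;2;35;35;50m🬰[38;2;35;35;50m[48;2;15;15;25m🬛[38;2;15;15;25m[48;2;35;35;50m🬰[38;2;15;15;25m[48;2;35;35;50m🬐[38;2;15;15;25m[48;2;35;35;50m🬰[38;2;15;15;25m[48;2;35;35;50m🬰[38;2;35;35;50m[48;2;15;15;25m🬛[38;2;15;15;25m[48;2;35;35;50m🬰[38;2;15;15;25m[48;2;35;35;50m🬐[38;2;15;15;25m[48;2;35;35;50m🬰[38;2;15;15;25m[48;2;35;35;50m🬰[0m
[38;2;15;15;25m[48;2;15;15;25m [38;2;15;15;25m[48;2;15;15;25m [38;2;35;35;50m[48;2;15;15;25m▌[38;2;15;15;25m[48;2;15;15;25m [38;2;15;15;25m[48;2;35;35;50m▌[38;2;15;15;25m[48;2;15;15;25m [38;2;15;15;25m[48;2;15;15;25m [38;2;35;35;50m[48;2;15;15;25m▌[38;2;15;15;25m[48;2;15;15;25m [38;2;15;15;25m[48;2;35;35;50m▌[38;2;15;15;25m[48;2;15;15;25m [38;2;15;15;25m[48;2;15;15;25m [0m
</frame>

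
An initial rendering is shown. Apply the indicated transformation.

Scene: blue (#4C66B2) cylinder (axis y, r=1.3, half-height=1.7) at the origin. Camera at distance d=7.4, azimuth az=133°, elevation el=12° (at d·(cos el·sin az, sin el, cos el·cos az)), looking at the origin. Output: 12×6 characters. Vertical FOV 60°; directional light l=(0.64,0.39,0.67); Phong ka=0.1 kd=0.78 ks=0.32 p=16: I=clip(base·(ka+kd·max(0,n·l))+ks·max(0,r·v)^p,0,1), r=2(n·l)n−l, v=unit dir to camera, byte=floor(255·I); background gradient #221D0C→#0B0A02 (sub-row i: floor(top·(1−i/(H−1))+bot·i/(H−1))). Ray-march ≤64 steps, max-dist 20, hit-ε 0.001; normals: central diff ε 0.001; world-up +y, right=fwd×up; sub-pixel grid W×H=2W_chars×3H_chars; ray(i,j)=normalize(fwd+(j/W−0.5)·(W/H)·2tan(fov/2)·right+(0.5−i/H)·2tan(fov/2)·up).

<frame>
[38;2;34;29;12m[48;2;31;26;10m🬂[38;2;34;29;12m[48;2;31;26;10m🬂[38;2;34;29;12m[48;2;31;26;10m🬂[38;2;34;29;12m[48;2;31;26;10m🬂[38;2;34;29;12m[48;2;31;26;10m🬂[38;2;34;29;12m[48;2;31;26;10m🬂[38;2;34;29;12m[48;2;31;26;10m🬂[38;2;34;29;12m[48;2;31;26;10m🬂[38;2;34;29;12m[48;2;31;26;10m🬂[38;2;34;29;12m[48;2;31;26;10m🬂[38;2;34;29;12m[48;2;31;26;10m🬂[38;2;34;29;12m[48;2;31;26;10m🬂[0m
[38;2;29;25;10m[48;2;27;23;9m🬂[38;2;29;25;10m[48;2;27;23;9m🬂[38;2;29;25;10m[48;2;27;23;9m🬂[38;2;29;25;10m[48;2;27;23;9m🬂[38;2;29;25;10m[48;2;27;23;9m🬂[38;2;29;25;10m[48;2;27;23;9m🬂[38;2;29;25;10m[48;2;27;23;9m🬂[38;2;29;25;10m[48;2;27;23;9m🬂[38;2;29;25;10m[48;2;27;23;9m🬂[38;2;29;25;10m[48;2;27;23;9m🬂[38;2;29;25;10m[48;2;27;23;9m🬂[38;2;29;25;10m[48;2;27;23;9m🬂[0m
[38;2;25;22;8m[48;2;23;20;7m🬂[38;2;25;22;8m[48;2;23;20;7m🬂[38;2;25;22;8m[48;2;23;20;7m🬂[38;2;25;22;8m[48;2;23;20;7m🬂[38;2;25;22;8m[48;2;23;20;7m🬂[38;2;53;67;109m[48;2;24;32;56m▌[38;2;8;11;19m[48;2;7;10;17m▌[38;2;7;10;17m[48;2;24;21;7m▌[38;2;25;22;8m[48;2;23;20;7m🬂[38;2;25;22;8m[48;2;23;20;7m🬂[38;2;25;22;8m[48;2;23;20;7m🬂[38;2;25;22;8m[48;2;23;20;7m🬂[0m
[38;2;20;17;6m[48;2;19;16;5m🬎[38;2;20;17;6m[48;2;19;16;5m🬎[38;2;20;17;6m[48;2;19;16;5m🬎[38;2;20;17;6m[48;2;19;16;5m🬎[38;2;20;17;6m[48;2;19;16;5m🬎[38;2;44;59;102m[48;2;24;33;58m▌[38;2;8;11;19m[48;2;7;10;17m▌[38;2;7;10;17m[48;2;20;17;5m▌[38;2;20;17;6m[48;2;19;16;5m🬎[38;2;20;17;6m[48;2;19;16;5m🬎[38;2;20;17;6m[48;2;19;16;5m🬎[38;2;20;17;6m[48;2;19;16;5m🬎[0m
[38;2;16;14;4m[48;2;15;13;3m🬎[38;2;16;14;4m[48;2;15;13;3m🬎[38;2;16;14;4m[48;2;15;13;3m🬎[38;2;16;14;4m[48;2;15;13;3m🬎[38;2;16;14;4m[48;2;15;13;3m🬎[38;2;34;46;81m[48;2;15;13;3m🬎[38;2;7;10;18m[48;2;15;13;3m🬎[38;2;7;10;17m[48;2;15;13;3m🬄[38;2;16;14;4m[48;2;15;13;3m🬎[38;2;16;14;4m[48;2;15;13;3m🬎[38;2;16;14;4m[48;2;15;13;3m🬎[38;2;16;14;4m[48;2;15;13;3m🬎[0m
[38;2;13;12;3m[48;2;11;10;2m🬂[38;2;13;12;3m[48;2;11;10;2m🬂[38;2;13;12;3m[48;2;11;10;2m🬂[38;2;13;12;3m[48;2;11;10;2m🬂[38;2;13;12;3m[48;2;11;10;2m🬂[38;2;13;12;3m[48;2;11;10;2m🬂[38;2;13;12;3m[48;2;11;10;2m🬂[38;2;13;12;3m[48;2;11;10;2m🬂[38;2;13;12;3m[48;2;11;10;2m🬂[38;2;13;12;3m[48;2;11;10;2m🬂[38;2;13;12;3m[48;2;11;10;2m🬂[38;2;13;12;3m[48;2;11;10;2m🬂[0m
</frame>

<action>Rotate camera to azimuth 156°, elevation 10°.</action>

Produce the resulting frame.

<frame>
[38;2;34;29;12m[48;2;31;26;10m🬂[38;2;34;29;12m[48;2;31;26;10m🬂[38;2;34;29;12m[48;2;31;26;10m🬂[38;2;34;29;12m[48;2;31;26;10m🬂[38;2;34;29;12m[48;2;31;26;10m🬂[38;2;34;29;12m[48;2;31;26;10m🬂[38;2;34;29;12m[48;2;31;26;10m🬂[38;2;34;29;12m[48;2;31;26;10m🬂[38;2;34;29;12m[48;2;31;26;10m🬂[38;2;34;29;12m[48;2;31;26;10m🬂[38;2;34;29;12m[48;2;31;26;10m🬂[38;2;34;29;12m[48;2;31;26;10m🬂[0m
[38;2;29;25;10m[48;2;27;23;9m🬂[38;2;29;25;10m[48;2;27;23;9m🬂[38;2;29;25;10m[48;2;27;23;9m🬂[38;2;29;25;10m[48;2;27;23;9m🬂[38;2;29;25;10m[48;2;27;23;9m🬂[38;2;29;25;10m[48;2;27;23;9m🬂[38;2;29;25;10m[48;2;27;23;9m🬂[38;2;29;25;10m[48;2;27;23;9m🬂[38;2;29;25;10m[48;2;27;23;9m🬂[38;2;29;25;10m[48;2;27;23;9m🬂[38;2;29;25;10m[48;2;27;23;9m🬂[38;2;29;25;10m[48;2;27;23;9m🬂[0m
[38;2;25;22;8m[48;2;23;20;7m🬂[38;2;25;22;8m[48;2;23;20;7m🬂[38;2;25;22;8m[48;2;23;20;7m🬂[38;2;25;22;8m[48;2;23;20;7m🬂[38;2;25;22;8m[48;2;23;20;7m🬂[38;2;7;10;17m[48;2;24;31;53m▐[38;2;7;10;17m[48;2;7;10;17m [38;2;7;10;17m[48;2;24;21;7m▌[38;2;25;22;8m[48;2;23;20;7m🬂[38;2;25;22;8m[48;2;23;20;7m🬂[38;2;25;22;8m[48;2;23;20;7m🬂[38;2;25;22;8m[48;2;23;20;7m🬂[0m
[38;2;20;17;6m[48;2;19;16;5m🬎[38;2;20;17;6m[48;2;19;16;5m🬎[38;2;20;17;6m[48;2;19;16;5m🬎[38;2;20;17;6m[48;2;19;16;5m🬎[38;2;20;17;6m[48;2;19;16;5m🬎[38;2;7;10;17m[48;2;24;32;56m▐[38;2;7;10;17m[48;2;7;10;17m [38;2;7;10;17m[48;2;20;17;5m▌[38;2;20;17;6m[48;2;19;16;5m🬎[38;2;20;17;6m[48;2;19;16;5m🬎[38;2;20;17;6m[48;2;19;16;5m🬎[38;2;20;17;6m[48;2;19;16;5m🬎[0m
[38;2;16;14;4m[48;2;15;13;3m🬎[38;2;16;14;4m[48;2;15;13;3m🬎[38;2;16;14;4m[48;2;15;13;3m🬎[38;2;16;14;4m[48;2;15;13;3m🬎[38;2;16;14;4m[48;2;15;13;3m🬎[38;2;25;33;59m[48;2;11;11;10m🬄[38;2;7;10;17m[48;2;15;13;3m🬎[38;2;7;10;17m[48;2;15;13;3m🬄[38;2;16;14;4m[48;2;15;13;3m🬎[38;2;16;14;4m[48;2;15;13;3m🬎[38;2;16;14;4m[48;2;15;13;3m🬎[38;2;16;14;4m[48;2;15;13;3m🬎[0m
[38;2;13;12;3m[48;2;11;10;2m🬂[38;2;13;12;3m[48;2;11;10;2m🬂[38;2;13;12;3m[48;2;11;10;2m🬂[38;2;13;12;3m[48;2;11;10;2m🬂[38;2;13;12;3m[48;2;11;10;2m🬂[38;2;13;12;3m[48;2;11;10;2m🬂[38;2;13;12;3m[48;2;11;10;2m🬂[38;2;13;12;3m[48;2;11;10;2m🬂[38;2;13;12;3m[48;2;11;10;2m🬂[38;2;13;12;3m[48;2;11;10;2m🬂[38;2;13;12;3m[48;2;11;10;2m🬂[38;2;13;12;3m[48;2;11;10;2m🬂[0m
</frame>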